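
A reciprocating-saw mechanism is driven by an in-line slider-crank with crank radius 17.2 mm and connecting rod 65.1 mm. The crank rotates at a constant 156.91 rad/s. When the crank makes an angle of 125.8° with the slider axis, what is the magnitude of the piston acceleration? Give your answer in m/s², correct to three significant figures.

282

ω = 156.9 rad/s
x(θ) = r cosθ + √(L² − r² sin²θ); with ω constant, a = ω²·d²x/dθ².
d²x/dθ² = −r cosθ − r²(cos2θ)/√u − r⁴ sin²2θ/(4u^{3/2}),  u = L² − r² sin²θ = 0.0040434 m².
Substituting r = 0.0172 m, L = 0.0651 m, θ = 125.8°: d²x/dθ² = +0.011453 m.
a = ω²·d²x/dθ² = (156.9)²·(+0.011453) = +281.99 m/s²;  |a| = 281.99 m/s².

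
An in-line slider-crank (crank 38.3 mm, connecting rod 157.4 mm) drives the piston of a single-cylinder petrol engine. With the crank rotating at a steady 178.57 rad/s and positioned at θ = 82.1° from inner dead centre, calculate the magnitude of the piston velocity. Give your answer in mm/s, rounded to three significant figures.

7010

ω = 178.6 rad/s
For an in-line slider-crank, x = r cosθ + √(L² − r² sin²θ), so v = −rω sinθ·[1 + r cosθ/√(L² − r² sin²θ)].
With r = 0.0383 m, L = 0.1574 m, θ = 82.1°: √(L² − r² sin²θ) = 0.15276 m.
v = −0.0383·178.6·0.99051·[1 + 0.0383·0.13744/0.15276] = -7.0078 m/s.
|v| = 7.0078 m/s = 7007.8 mm/s.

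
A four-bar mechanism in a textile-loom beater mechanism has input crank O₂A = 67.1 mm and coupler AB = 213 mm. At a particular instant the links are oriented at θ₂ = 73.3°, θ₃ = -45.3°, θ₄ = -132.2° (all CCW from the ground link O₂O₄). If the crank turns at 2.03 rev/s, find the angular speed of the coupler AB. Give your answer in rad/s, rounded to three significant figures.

1.73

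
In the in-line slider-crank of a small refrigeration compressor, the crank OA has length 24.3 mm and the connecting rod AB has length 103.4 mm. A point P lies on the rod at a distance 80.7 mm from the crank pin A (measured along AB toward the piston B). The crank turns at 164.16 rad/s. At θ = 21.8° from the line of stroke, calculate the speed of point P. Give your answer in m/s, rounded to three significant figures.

1.92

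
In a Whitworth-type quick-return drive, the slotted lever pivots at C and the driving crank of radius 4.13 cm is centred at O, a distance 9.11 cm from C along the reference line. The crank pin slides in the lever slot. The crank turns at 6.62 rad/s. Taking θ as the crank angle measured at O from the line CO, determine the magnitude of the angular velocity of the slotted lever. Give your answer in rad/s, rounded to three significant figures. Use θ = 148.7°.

ω = 6.62 rad/s
Crank pin A relative to C: A = (d + r cosθ, r sinθ); lever angle φ = atan2(r sinθ, d + r cosθ).
Differentiating tanφ: φ̇ = rω(d cosθ + r)/(d² + r² + 2dr cosθ).
d² + r² + 2dr cosθ = |CA|² = 0.00357522 m²;  d cosθ + r = -0.036541 m.
|ω_lever| = |0.0413·6.62·-0.036541| / 0.00357522 = 2.7944 rad/s.

2.79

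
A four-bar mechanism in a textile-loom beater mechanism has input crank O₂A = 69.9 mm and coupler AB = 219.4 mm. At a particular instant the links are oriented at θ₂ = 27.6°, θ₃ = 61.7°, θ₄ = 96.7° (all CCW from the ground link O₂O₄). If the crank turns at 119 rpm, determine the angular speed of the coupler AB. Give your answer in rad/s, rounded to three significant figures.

6.47

ω₂ = 12.46 rad/s (from 119 rpm).
Differentiating the loop-closure r₂e^{iθ₂}+r₃e^{iθ₃}=r₁+r₄e^{iθ₄} gives r₂ω₂e^{iθ₂}+r₃ω₃e^{iθ₃}=r₄ω₄e^{iθ₄}.
Eliminating the other unknown: ω₃ = r₂ω₂ sin(θ₄−θ₂) / [r₃ sin(θ₃−θ₄)].
Numerator sine = +0.93420; denominator sine = -0.57358.
Result = 0.0699·12.46·(+0.93420) / (0.2194·(-0.57358)) = -6.4665 rad/s; magnitude 6.4665 rad/s.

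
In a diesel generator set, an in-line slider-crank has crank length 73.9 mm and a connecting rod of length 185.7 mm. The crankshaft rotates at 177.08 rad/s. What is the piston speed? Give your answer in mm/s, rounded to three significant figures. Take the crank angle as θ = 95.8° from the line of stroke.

12400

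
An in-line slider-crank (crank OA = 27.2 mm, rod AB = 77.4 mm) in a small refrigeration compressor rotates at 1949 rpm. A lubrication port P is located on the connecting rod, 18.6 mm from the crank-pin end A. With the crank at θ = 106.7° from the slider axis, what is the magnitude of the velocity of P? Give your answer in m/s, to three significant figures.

5.32

ω = 204.1 rad/s.  Crank-pin speed |V_A| = rω = 5.5515 m/s, perpendicular to OA.
Rod angle: sinφ = −(r/L) sinθ ⇒ φ = -19.670°; ω_rod = −rω cosθ/√(L²−r²sin²θ) = +21.888 rad/s.
V_P = V_A + ω_rod × AP, with AP = 0.0186 m along the rod.
Components: V_Px = −rω sinθ − a·ω_rod·sinφ = -5.1803 m/s;  V_Py = rω cosθ + a·ω_rod·cosφ = -1.2119 m/s.
|V_P| = √(V_Px² + V_Py²) = 5.3202 m/s.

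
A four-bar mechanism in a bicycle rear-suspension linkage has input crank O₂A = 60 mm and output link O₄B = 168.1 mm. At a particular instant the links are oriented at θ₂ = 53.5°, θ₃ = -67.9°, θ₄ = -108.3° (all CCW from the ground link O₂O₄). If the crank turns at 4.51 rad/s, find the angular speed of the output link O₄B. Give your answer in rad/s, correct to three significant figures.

2.12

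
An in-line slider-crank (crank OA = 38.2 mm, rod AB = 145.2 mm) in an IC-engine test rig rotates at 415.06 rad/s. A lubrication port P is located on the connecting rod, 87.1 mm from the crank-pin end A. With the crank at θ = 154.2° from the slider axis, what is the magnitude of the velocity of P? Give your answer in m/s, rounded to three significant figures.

8.22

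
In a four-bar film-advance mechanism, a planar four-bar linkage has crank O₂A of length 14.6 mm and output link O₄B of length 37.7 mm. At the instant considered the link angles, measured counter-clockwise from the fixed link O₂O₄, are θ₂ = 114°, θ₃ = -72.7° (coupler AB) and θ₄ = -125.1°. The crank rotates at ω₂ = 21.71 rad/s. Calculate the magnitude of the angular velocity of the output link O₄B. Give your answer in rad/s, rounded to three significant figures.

1.24

ω₂ = 21.71 rad/s
Differentiating the loop-closure r₂e^{iθ₂}+r₃e^{iθ₃}=r₁+r₄e^{iθ₄} gives r₂ω₂e^{iθ₂}+r₃ω₃e^{iθ₃}=r₄ω₄e^{iθ₄}.
Eliminating the other unknown: ω₄ = r₂ω₂ sin(θ₂−θ₃) / [r₄ sin(θ₄−θ₃)].
Numerator sine = -0.11667; denominator sine = -0.79229.
Result = 0.0146·21.71·(-0.11667) / (0.0377·(-0.79229)) = +1.2381 rad/s; magnitude 1.2381 rad/s.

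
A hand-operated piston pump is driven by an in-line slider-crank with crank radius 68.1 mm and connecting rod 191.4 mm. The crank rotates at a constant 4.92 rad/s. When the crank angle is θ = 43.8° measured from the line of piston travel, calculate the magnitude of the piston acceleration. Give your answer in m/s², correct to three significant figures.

ω = 4.92 rad/s
x(θ) = r cosθ + √(L² − r² sin²θ); with ω constant, a = ω²·d²x/dθ².
d²x/dθ² = −r cosθ − r²(cos2θ)/√u − r⁴ sin²2θ/(4u^{3/2}),  u = L² − r² sin²θ = 0.0344123 m².
Substituting r = 0.0681 m, L = 0.1914 m, θ = 43.8°: d²x/dθ² = -0.05104 m.
a = ω²·d²x/dθ² = (4.92)²·(-0.05104) = -1.2355 m/s²;  |a| = 1.2355 m/s².

1.24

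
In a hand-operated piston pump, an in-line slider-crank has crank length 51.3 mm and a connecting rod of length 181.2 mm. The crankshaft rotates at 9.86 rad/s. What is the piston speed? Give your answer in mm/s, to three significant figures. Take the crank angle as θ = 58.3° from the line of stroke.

496

ω = 9.86 rad/s
For an in-line slider-crank, x = r cosθ + √(L² − r² sin²θ), so v = −rω sinθ·[1 + r cosθ/√(L² − r² sin²θ)].
With r = 0.0513 m, L = 0.1812 m, θ = 58.3°: √(L² − r² sin²θ) = 0.17586 m.
v = −0.0513·9.86·0.85081·[1 + 0.0513·0.52547/0.17586] = -0.49632 m/s.
|v| = 0.49632 m/s = 496.32 mm/s.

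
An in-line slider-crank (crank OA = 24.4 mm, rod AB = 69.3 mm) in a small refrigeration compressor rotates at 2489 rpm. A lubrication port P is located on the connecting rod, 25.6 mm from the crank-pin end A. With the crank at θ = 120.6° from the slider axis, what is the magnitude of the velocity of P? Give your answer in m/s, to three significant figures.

5.49

ω = 260.6 rad/s.  Crank-pin speed |V_A| = rω = 6.3598 m/s, perpendicular to OA.
Rod angle: sinφ = −(r/L) sinθ ⇒ φ = -17.642°; ω_rod = −rω cosθ/√(L²−r²sin²θ) = +49.021 rad/s.
V_P = V_A + ω_rod × AP, with AP = 0.0256 m along the rod.
Components: V_Px = −rω sinθ − a·ω_rod·sinφ = -5.0938 m/s;  V_Py = rω cosθ + a·ω_rod·cosφ = -2.0415 m/s.
|V_P| = √(V_Px² + V_Py²) = 5.4877 m/s.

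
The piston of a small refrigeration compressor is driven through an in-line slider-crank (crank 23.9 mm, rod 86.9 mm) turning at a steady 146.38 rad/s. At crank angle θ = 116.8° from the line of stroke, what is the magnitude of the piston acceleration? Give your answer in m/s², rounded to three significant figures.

ω = 146.4 rad/s
x(θ) = r cosθ + √(L² − r² sin²θ); with ω constant, a = ω²·d²x/dθ².
d²x/dθ² = −r cosθ − r²(cos2θ)/√u − r⁴ sin²2θ/(4u^{3/2}),  u = L² − r² sin²θ = 0.00709652 m².
Substituting r = 0.0239 m, L = 0.0869 m, θ = 116.8°: d²x/dθ² = +0.014711 m.
a = ω²·d²x/dθ² = (146.4)²·(+0.014711) = +315.22 m/s²;  |a| = 315.22 m/s².

315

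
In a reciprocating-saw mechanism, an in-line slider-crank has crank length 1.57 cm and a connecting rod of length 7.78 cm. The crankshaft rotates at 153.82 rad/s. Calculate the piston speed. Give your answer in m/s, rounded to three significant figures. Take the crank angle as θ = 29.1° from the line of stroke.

ω = 153.8 rad/s
For an in-line slider-crank, x = r cosθ + √(L² − r² sin²θ), so v = −rω sinθ·[1 + r cosθ/√(L² − r² sin²θ)].
With r = 0.0157 m, L = 0.0778 m, θ = 29.1°: √(L² − r² sin²θ) = 0.077424 m.
v = −0.0157·153.8·0.48634·[1 + 0.0157·0.87377/0.077424] = -1.3826 m/s.
|v| = 1.3826 m/s.

1.38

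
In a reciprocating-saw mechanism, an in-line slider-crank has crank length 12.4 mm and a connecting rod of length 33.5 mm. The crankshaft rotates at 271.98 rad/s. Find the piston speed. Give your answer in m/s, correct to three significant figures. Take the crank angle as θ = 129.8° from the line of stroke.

ω = 272 rad/s
For an in-line slider-crank, x = r cosθ + √(L² − r² sin²θ), so v = −rω sinθ·[1 + r cosθ/√(L² − r² sin²θ)].
With r = 0.0124 m, L = 0.0335 m, θ = 129.8°: √(L² − r² sin²θ) = 0.032117 m.
v = −0.0124·272·0.76828·[1 + 0.0124·-0.64011/0.032117] = -1.9507 m/s.
|v| = 1.9507 m/s.

1.95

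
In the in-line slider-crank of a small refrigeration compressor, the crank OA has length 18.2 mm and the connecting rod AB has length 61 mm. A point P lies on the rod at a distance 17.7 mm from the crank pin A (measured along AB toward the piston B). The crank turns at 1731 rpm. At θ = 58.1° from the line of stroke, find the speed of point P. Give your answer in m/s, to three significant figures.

3.18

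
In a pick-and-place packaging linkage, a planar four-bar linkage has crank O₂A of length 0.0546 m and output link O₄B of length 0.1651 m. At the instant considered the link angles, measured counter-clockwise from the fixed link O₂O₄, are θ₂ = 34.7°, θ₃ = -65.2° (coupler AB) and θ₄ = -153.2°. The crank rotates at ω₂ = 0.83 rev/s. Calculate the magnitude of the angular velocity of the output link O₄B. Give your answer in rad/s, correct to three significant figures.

ω₂ = 5.215 rad/s (from 0.83 rev/s).
Differentiating the loop-closure r₂e^{iθ₂}+r₃e^{iθ₃}=r₁+r₄e^{iθ₄} gives r₂ω₂e^{iθ₂}+r₃ω₃e^{iθ₃}=r₄ω₄e^{iθ₄}.
Eliminating the other unknown: ω₄ = r₂ω₂ sin(θ₂−θ₃) / [r₄ sin(θ₄−θ₃)].
Numerator sine = +0.98511; denominator sine = -0.99939.
Result = 0.0546·5.215·(+0.98511) / (0.1651·(-0.99939)) = -1.7 rad/s; magnitude 1.7 rad/s.

1.70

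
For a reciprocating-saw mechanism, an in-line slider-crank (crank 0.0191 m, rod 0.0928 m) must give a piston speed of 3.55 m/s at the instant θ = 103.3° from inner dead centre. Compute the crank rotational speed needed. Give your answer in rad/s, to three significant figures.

For an in-line slider-crank, |v_piston| = rω|sinθ|·[1 + r cosθ/√(L² − r² sin²θ)].
With r = 0.0191 m, L = 0.0928 m, θ = 103.3°: the bracketed kinematic factor |dx/dθ| = 0.017689 m.
ω = v/|dx/dθ| = 3.55/0.017689 = 200.69 rad/s.

201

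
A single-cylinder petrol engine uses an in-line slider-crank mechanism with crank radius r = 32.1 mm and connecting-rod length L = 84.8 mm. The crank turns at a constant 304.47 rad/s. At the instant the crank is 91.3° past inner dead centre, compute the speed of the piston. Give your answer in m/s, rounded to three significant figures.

ω = 304.5 rad/s
For an in-line slider-crank, x = r cosθ + √(L² − r² sin²θ), so v = −rω sinθ·[1 + r cosθ/√(L² − r² sin²θ)].
With r = 0.0321 m, L = 0.0848 m, θ = 91.3°: √(L² − r² sin²θ) = 0.078493 m.
v = −0.0321·304.5·0.99974·[1 + 0.0321·-0.02269/0.078493] = -9.6803 m/s.
|v| = 9.6803 m/s.

9.68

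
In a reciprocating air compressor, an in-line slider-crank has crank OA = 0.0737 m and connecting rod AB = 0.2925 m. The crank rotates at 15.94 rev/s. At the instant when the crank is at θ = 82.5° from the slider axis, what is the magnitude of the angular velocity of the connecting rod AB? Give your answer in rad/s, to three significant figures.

ω = 100.2 rad/s (converted from 15.94 rev/s).
The rod makes angle φ with the slider axis where L sinφ = r sinθ; differentiating, L cosφ·φ̇ = r ω cosθ.
L cosφ = √(L² − r² sin²θ) = 0.28323 m.
|ω_rod| = r ω |cosθ| / √(L² − r² sin²θ) = 0.0737·100.2·0.13053/0.28323 = 3.4017 rad/s.

3.40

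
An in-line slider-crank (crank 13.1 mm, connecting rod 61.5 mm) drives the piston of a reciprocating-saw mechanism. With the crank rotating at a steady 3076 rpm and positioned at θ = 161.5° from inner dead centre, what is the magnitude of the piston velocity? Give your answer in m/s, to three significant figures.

ω = 2π·3076/60 = 322.1 rad/s
For an in-line slider-crank, x = r cosθ + √(L² − r² sin²θ), so v = −rω sinθ·[1 + r cosθ/√(L² − r² sin²θ)].
With r = 0.0131 m, L = 0.0615 m, θ = 161.5°: √(L² − r² sin²θ) = 0.061359 m.
v = −0.0131·322.1·0.31730·[1 + 0.0131·-0.94832/0.061359] = -1.0679 m/s.
|v| = 1.0679 m/s.

1.07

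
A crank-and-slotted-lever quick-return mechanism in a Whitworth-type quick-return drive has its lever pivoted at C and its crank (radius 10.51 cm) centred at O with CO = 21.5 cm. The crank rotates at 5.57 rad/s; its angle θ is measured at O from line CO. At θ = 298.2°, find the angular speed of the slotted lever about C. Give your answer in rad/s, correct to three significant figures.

ω = 5.57 rad/s
Crank pin A relative to C: A = (d + r cosθ, r sinθ); lever angle φ = atan2(r sinθ, d + r cosθ).
Differentiating tanφ: φ̇ = rω(d cosθ + r)/(d² + r² + 2dr cosθ).
d² + r² + 2dr cosθ = |CA|² = 0.078627 m²;  d cosθ + r = +0.2067 m.
|ω_lever| = |0.1051·5.57·+0.2067| / 0.078627 = 1.5389 rad/s.

1.54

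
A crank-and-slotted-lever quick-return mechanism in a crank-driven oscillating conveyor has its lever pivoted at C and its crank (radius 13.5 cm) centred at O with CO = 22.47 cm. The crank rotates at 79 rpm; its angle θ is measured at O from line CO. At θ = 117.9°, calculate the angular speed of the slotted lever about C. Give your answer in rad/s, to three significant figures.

0.827

ω = 8.273 rad/s (from 79 rpm).
Crank pin A relative to C: A = (d + r cosθ, r sinθ); lever angle φ = atan2(r sinθ, d + r cosθ).
Differentiating tanφ: φ̇ = rω(d cosθ + r)/(d² + r² + 2dr cosθ).
d² + r² + 2dr cosθ = |CA|² = 0.0403263 m²;  d cosθ + r = +0.029856 m.
|ω_lever| = |0.135·8.273·+0.029856| / 0.0403263 = 0.82687 rad/s.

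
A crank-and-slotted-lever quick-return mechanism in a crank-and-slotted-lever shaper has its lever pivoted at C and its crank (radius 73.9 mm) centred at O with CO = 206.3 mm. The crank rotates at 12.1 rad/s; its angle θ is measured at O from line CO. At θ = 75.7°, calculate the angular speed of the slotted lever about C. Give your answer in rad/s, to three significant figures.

ω = 12.1 rad/s
Crank pin A relative to C: A = (d + r cosθ, r sinθ); lever angle φ = atan2(r sinθ, d + r cosθ).
Differentiating tanφ: φ̇ = rω(d cosθ + r)/(d² + r² + 2dr cosθ).
d² + r² + 2dr cosθ = |CA|² = 0.0555522 m²;  d cosθ + r = +0.12486 m.
|ω_lever| = |0.0739·12.1·+0.12486| / 0.0555522 = 2.0097 rad/s.

2.01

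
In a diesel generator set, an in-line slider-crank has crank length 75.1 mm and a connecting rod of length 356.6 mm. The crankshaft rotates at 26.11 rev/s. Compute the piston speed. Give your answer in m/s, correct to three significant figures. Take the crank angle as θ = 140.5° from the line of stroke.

6.55

ω = 2π·26.1 = 164.1 rad/s
For an in-line slider-crank, x = r cosθ + √(L² − r² sin²θ), so v = −rω sinθ·[1 + r cosθ/√(L² − r² sin²θ)].
With r = 0.0751 m, L = 0.3566 m, θ = 140.5°: √(L² − r² sin²θ) = 0.35339 m.
v = −0.0751·164.1·0.63608·[1 + 0.0751·-0.77162/0.35339] = -6.5517 m/s.
|v| = 6.5517 m/s.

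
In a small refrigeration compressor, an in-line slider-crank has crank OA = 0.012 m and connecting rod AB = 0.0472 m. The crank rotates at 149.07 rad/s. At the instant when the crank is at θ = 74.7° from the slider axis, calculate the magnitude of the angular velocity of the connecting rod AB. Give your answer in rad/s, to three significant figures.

ω = 149.1 rad/s
The rod makes angle φ with the slider axis where L sinφ = r sinθ; differentiating, L cosφ·φ̇ = r ω cosθ.
L cosφ = √(L² − r² sin²θ) = 0.045759 m.
|ω_rod| = r ω |cosθ| / √(L² − r² sin²θ) = 0.012·149.1·0.26387/0.045759 = 10.316 rad/s.

10.3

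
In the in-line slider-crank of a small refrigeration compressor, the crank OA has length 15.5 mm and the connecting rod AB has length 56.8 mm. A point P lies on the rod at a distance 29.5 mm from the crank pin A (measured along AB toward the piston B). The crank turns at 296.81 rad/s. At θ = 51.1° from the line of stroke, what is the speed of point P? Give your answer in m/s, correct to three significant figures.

ω = 296.8 rad/s.  Crank-pin speed |V_A| = rω = 4.6006 m/s, perpendicular to OA.
Rod angle: sinφ = −(r/L) sinθ ⇒ φ = -12.261°; ω_rod = −rω cosθ/√(L²−r²sin²θ) = -52.05 rad/s.
V_P = V_A + ω_rod × AP, with AP = 0.0295 m along the rod.
Components: V_Px = −rω sinθ − a·ω_rod·sinφ = -3.9064 m/s;  V_Py = rω cosθ + a·ω_rod·cosφ = +1.3885 m/s.
|V_P| = √(V_Px² + V_Py²) = 4.1459 m/s.

4.15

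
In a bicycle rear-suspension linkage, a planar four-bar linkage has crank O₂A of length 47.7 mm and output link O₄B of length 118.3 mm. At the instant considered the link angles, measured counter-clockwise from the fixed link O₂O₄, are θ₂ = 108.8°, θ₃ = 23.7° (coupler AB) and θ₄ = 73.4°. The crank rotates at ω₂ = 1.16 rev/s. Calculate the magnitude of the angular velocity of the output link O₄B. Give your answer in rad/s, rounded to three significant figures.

ω₂ = 7.288 rad/s (from 1.16 rev/s).
Differentiating the loop-closure r₂e^{iθ₂}+r₃e^{iθ₃}=r₁+r₄e^{iθ₄} gives r₂ω₂e^{iθ₂}+r₃ω₃e^{iθ₃}=r₄ω₄e^{iθ₄}.
Eliminating the other unknown: ω₄ = r₂ω₂ sin(θ₂−θ₃) / [r₄ sin(θ₄−θ₃)].
Numerator sine = +0.99635; denominator sine = +0.76267.
Result = 0.0477·7.288·(+0.99635) / (0.1183·(+0.76267)) = +3.8392 rad/s; magnitude 3.8392 rad/s.

3.84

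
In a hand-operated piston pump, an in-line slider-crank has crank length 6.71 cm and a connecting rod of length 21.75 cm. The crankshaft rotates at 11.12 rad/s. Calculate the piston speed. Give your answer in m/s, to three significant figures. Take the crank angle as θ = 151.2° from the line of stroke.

0.261

ω = 11.12 rad/s
For an in-line slider-crank, x = r cosθ + √(L² − r² sin²θ), so v = −rω sinθ·[1 + r cosθ/√(L² − r² sin²θ)].
With r = 0.0671 m, L = 0.2175 m, θ = 151.2°: √(L² − r² sin²θ) = 0.21508 m.
v = −0.0671·11.12·0.48175·[1 + 0.0671·-0.87631/0.21508] = -0.26119 m/s.
|v| = 0.26119 m/s.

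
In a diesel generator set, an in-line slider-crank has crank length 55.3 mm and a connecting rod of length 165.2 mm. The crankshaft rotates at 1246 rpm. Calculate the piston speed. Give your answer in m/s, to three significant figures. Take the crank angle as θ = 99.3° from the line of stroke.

6.71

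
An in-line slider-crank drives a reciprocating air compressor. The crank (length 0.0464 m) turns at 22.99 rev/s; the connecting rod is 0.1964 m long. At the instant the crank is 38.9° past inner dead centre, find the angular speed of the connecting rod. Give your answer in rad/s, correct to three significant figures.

26.9

ω = 144.5 rad/s (converted from 22.99 rev/s).
The rod makes angle φ with the slider axis where L sinφ = r sinθ; differentiating, L cosφ·φ̇ = r ω cosθ.
L cosφ = √(L² − r² sin²θ) = 0.19423 m.
|ω_rod| = r ω |cosθ| / √(L² − r² sin²θ) = 0.0464·144.5·0.77824/0.19423 = 26.856 rad/s.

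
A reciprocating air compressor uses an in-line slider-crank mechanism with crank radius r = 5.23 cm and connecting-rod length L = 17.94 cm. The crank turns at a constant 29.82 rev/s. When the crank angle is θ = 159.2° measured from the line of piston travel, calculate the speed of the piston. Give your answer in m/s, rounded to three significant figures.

2.53

ω = 2π·29.8 = 187.4 rad/s
For an in-line slider-crank, x = r cosθ + √(L² − r² sin²θ), so v = −rω sinθ·[1 + r cosθ/√(L² − r² sin²θ)].
With r = 0.0523 m, L = 0.1794 m, θ = 159.2°: √(L² − r² sin²θ) = 0.17844 m.
v = −0.0523·187.4·0.35511·[1 + 0.0523·-0.93483/0.17844] = -2.5263 m/s.
|v| = 2.5263 m/s.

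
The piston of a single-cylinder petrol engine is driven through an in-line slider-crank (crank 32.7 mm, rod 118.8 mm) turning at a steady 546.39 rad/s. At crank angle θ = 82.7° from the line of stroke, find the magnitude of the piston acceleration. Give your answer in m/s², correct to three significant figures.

1460

ω = 546.4 rad/s
x(θ) = r cosθ + √(L² − r² sin²θ); with ω constant, a = ω²·d²x/dθ².
d²x/dθ² = −r cosθ − r²(cos2θ)/√u − r⁴ sin²2θ/(4u^{3/2}),  u = L² − r² sin²θ = 0.0130614 m².
Substituting r = 0.0327 m, L = 0.1188 m, θ = 82.7°: d²x/dθ² = +0.0048869 m.
a = ω²·d²x/dθ² = (546.4)²·(+0.0048869) = +1459 m/s²;  |a| = 1459 m/s².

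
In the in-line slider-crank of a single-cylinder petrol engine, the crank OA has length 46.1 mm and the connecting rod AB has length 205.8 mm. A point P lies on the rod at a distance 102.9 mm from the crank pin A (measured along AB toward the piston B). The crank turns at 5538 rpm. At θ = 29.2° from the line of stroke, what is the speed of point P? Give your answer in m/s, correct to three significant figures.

ω = 579.9 rad/s.  Crank-pin speed |V_A| = rω = 26.735 m/s, perpendicular to OA.
Rod angle: sinφ = −(r/L) sinθ ⇒ φ = -6.274°; ω_rod = −rω cosθ/√(L²−r²sin²θ) = -114.08 rad/s.
V_P = V_A + ω_rod × AP, with AP = 0.1029 m along the rod.
Components: V_Px = −rω sinθ − a·ω_rod·sinφ = -14.326 m/s;  V_Py = rω cosθ + a·ω_rod·cosφ = +11.669 m/s.
|V_P| = √(V_Px² + V_Py²) = 18.477 m/s.

18.5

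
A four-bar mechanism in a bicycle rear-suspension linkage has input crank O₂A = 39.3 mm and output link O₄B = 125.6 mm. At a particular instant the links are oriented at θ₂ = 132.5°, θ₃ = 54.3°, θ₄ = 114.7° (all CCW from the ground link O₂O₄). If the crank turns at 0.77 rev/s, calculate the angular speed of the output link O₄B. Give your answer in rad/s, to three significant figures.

1.70

ω₂ = 4.838 rad/s (from 0.77 rev/s).
Differentiating the loop-closure r₂e^{iθ₂}+r₃e^{iθ₃}=r₁+r₄e^{iθ₄} gives r₂ω₂e^{iθ₂}+r₃ω₃e^{iθ₃}=r₄ω₄e^{iθ₄}.
Eliminating the other unknown: ω₄ = r₂ω₂ sin(θ₂−θ₃) / [r₄ sin(θ₄−θ₃)].
Numerator sine = +0.97887; denominator sine = +0.86949.
Result = 0.0393·4.838·(+0.97887) / (0.1256·(+0.86949)) = +1.7042 rad/s; magnitude 1.7042 rad/s.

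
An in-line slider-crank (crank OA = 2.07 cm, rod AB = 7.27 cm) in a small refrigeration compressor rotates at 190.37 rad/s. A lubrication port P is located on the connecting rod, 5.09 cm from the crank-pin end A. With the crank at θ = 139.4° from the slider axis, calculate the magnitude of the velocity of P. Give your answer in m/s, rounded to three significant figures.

2.35

ω = 190.4 rad/s.  Crank-pin speed |V_A| = rω = 3.9407 m/s, perpendicular to OA.
Rod angle: sinφ = −(r/L) sinθ ⇒ φ = -10.678°; ω_rod = −rω cosθ/√(L²−r²sin²θ) = +41.881 rad/s.
V_P = V_A + ω_rod × AP, with AP = 0.0509 m along the rod.
Components: V_Px = −rω sinθ − a·ω_rod·sinφ = -2.1695 m/s;  V_Py = rω cosθ + a·ω_rod·cosφ = -0.8972 m/s.
|V_P| = √(V_Px² + V_Py²) = 2.3477 m/s.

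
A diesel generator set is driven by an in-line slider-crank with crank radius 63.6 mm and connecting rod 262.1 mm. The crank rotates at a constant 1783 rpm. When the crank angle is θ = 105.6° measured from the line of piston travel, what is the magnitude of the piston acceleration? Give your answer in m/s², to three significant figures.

1070

ω = 2π·1783/60 = 186.7 rad/s
x(θ) = r cosθ + √(L² − r² sin²θ); with ω constant, a = ω²·d²x/dθ².
d²x/dθ² = −r cosθ − r²(cos2θ)/√u − r⁴ sin²2θ/(4u^{3/2}),  u = L² − r² sin²θ = 0.064944 m².
Substituting r = 0.0636 m, L = 0.2621 m, θ = 105.6°: d²x/dθ² = +0.030614 m.
a = ω²·d²x/dθ² = (186.7)²·(+0.030614) = +1067.3 m/s²;  |a| = 1067.3 m/s².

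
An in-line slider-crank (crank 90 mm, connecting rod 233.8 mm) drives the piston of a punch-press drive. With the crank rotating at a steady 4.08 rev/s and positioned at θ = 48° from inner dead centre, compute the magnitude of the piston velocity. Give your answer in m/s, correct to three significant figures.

2.18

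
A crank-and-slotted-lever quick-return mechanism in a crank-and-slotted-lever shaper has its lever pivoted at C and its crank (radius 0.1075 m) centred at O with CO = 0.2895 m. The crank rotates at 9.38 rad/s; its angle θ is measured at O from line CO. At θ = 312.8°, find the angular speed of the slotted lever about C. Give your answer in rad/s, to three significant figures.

ω = 9.38 rad/s
Crank pin A relative to C: A = (d + r cosθ, r sinθ); lever angle φ = atan2(r sinθ, d + r cosθ).
Differentiating tanφ: φ̇ = rω(d cosθ + r)/(d² + r² + 2dr cosθ).
d² + r² + 2dr cosθ = |CA|² = 0.137657 m²;  d cosθ + r = +0.3042 m.
|ω_lever| = |0.1075·9.38·+0.3042| / 0.137657 = 2.2283 rad/s.

2.23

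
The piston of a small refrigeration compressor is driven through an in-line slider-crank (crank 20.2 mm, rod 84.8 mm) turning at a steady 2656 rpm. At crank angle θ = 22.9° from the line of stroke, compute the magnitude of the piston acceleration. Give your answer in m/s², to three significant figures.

ω = 2π·2656/60 = 278.1 rad/s
x(θ) = r cosθ + √(L² − r² sin²θ); with ω constant, a = ω²·d²x/dθ².
d²x/dθ² = −r cosθ − r²(cos2θ)/√u − r⁴ sin²2θ/(4u^{3/2}),  u = L² − r² sin²θ = 0.00712926 m².
Substituting r = 0.0202 m, L = 0.0848 m, θ = 22.9°: d²x/dθ² = -0.022013 m.
a = ω²·d²x/dθ² = (278.1)²·(-0.022013) = -1702.9 m/s²;  |a| = 1702.9 m/s².

1700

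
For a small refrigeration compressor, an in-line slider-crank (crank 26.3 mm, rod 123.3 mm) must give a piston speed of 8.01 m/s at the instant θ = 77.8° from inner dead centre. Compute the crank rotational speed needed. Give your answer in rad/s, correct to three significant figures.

For an in-line slider-crank, |v_piston| = rω|sinθ|·[1 + r cosθ/√(L² − r² sin²θ)].
With r = 0.0263 m, L = 0.1233 m, θ = 77.8°: the bracketed kinematic factor |dx/dθ| = 0.026891 m.
ω = v/|dx/dθ| = 8.01/0.026891 = 297.87 rad/s.

298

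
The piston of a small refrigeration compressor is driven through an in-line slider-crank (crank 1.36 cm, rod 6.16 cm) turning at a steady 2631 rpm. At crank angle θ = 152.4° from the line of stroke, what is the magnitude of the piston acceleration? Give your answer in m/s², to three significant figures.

782

ω = 2π·2631/60 = 275.5 rad/s
x(θ) = r cosθ + √(L² − r² sin²θ); with ω constant, a = ω²·d²x/dθ².
d²x/dθ² = −r cosθ − r²(cos2θ)/√u − r⁴ sin²2θ/(4u^{3/2}),  u = L² − r² sin²θ = 0.00375486 m².
Substituting r = 0.0136 m, L = 0.0616 m, θ = 152.4°: d²x/dθ² = +0.010305 m.
a = ω²·d²x/dθ² = (275.5)²·(+0.010305) = +782.23 m/s²;  |a| = 782.23 m/s².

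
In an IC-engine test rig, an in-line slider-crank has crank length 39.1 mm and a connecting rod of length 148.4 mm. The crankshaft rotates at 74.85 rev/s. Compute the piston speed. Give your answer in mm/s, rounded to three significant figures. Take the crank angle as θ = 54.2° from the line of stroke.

17300

ω = 2π·74.8 = 470.3 rad/s
For an in-line slider-crank, x = r cosθ + √(L² − r² sin²θ), so v = −rω sinθ·[1 + r cosθ/√(L² − r² sin²θ)].
With r = 0.0391 m, L = 0.1484 m, θ = 54.2°: √(L² − r² sin²θ) = 0.14497 m.
v = −0.0391·470.3·0.81106·[1 + 0.0391·0.58496/0.14497] = -17.267 m/s.
|v| = 17.267 m/s = 17267 mm/s.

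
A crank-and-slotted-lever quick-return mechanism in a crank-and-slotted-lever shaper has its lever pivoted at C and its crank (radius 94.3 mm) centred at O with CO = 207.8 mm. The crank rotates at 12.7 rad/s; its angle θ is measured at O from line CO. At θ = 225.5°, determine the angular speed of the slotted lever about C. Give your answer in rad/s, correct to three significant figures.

ω = 12.7 rad/s
Crank pin A relative to C: A = (d + r cosθ, r sinθ); lever angle φ = atan2(r sinθ, d + r cosθ).
Differentiating tanφ: φ̇ = rω(d cosθ + r)/(d² + r² + 2dr cosθ).
d² + r² + 2dr cosθ = |CA|² = 0.0246039 m²;  d cosθ + r = -0.051349 m.
|ω_lever| = |0.0943·12.7·-0.051349| / 0.0246039 = 2.4994 rad/s.

2.50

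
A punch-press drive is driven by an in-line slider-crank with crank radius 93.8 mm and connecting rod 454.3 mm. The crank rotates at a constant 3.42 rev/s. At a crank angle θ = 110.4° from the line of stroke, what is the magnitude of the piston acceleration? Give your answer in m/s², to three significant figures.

ω = 2π·3.42 = 21.49 rad/s
x(θ) = r cosθ + √(L² − r² sin²θ); with ω constant, a = ω²·d²x/dθ².
d²x/dθ² = −r cosθ − r²(cos2θ)/√u − r⁴ sin²2θ/(4u^{3/2}),  u = L² − r² sin²θ = 0.198659 m².
Substituting r = 0.0938 m, L = 0.4543 m, θ = 110.4°: d²x/dθ² = +0.047546 m.
a = ω²·d²x/dθ² = (21.49)²·(+0.047546) = +21.955 m/s²;  |a| = 21.955 m/s².

22.0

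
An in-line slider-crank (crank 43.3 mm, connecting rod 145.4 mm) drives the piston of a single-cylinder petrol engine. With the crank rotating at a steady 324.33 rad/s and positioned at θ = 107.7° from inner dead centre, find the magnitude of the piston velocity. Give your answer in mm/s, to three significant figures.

ω = 324.3 rad/s
For an in-line slider-crank, x = r cosθ + √(L² − r² sin²θ), so v = −rω sinθ·[1 + r cosθ/√(L² − r² sin²θ)].
With r = 0.0433 m, L = 0.1454 m, θ = 107.7°: √(L² − r² sin²θ) = 0.13943 m.
v = −0.0433·324.3·0.95266·[1 + 0.0433·-0.30403/0.13943] = -12.115 m/s.
|v| = 12.115 m/s = 12115 mm/s.

12100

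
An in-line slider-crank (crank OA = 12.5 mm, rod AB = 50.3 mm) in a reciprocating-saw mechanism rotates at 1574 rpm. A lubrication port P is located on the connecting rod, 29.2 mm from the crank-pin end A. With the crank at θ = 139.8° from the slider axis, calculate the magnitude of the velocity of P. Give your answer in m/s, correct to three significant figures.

ω = 164.8 rad/s.  Crank-pin speed |V_A| = rω = 2.0604 m/s, perpendicular to OA.
Rod angle: sinφ = −(r/L) sinθ ⇒ φ = -9.230°; ω_rod = −rω cosθ/√(L²−r²sin²θ) = +31.697 rad/s.
V_P = V_A + ω_rod × AP, with AP = 0.0292 m along the rod.
Components: V_Px = −rω sinθ − a·ω_rod·sinφ = -1.1814 m/s;  V_Py = rω cosθ + a·ω_rod·cosφ = -0.66014 m/s.
|V_P| = √(V_Px² + V_Py²) = 1.3533 m/s.

1.35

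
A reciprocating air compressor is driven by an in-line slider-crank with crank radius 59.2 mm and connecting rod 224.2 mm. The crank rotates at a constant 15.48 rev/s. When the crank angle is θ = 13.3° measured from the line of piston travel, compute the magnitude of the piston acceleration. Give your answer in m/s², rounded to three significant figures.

ω = 2π·15.5 = 97.26 rad/s
x(θ) = r cosθ + √(L² − r² sin²θ); with ω constant, a = ω²·d²x/dθ².
d²x/dθ² = −r cosθ − r²(cos2θ)/√u − r⁴ sin²2θ/(4u^{3/2}),  u = L² − r² sin²θ = 0.0500802 m².
Substituting r = 0.0592 m, L = 0.2242 m, θ = 13.3°: d²x/dθ² = -0.07167 m.
a = ω²·d²x/dθ² = (97.26)²·(-0.07167) = -678.02 m/s²;  |a| = 678.02 m/s².

678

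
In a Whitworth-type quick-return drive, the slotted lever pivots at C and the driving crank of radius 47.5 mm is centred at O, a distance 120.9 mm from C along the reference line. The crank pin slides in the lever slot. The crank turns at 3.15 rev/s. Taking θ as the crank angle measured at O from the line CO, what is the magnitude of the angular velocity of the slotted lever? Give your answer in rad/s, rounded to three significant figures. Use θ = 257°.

ω = 19.79 rad/s (from 3.15 rev/s).
Crank pin A relative to C: A = (d + r cosθ, r sinθ); lever angle φ = atan2(r sinθ, d + r cosθ).
Differentiating tanφ: φ̇ = rω(d cosθ + r)/(d² + r² + 2dr cosθ).
d² + r² + 2dr cosθ = |CA|² = 0.0142894 m²;  d cosθ + r = +0.020303 m.
|ω_lever| = |0.0475·19.79·+0.020303| / 0.0142894 = 1.3358 rad/s.

1.34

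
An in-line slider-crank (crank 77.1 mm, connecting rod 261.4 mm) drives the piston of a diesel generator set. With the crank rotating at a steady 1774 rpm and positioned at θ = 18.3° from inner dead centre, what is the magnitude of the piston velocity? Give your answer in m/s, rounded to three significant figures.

5.76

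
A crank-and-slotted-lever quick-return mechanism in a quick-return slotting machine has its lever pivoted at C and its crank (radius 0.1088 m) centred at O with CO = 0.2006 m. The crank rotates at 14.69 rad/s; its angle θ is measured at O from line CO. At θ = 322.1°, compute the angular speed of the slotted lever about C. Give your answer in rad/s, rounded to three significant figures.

ω = 14.69 rad/s
Crank pin A relative to C: A = (d + r cosθ, r sinθ); lever angle φ = atan2(r sinθ, d + r cosθ).
Differentiating tanφ: φ̇ = rω(d cosθ + r)/(d² + r² + 2dr cosθ).
d² + r² + 2dr cosθ = |CA|² = 0.0865218 m²;  d cosθ + r = +0.26709 m.
|ω_lever| = |0.1088·14.69·+0.26709| / 0.0865218 = 4.9338 rad/s.

4.93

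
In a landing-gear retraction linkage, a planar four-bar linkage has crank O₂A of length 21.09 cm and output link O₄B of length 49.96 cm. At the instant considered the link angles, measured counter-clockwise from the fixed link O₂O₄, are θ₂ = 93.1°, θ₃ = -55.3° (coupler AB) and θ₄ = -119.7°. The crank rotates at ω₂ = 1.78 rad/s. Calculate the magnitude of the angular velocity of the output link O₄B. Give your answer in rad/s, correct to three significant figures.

0.437

ω₂ = 1.78 rad/s
Differentiating the loop-closure r₂e^{iθ₂}+r₃e^{iθ₃}=r₁+r₄e^{iθ₄} gives r₂ω₂e^{iθ₂}+r₃ω₃e^{iθ₃}=r₄ω₄e^{iθ₄}.
Eliminating the other unknown: ω₄ = r₂ω₂ sin(θ₂−θ₃) / [r₄ sin(θ₄−θ₃)].
Numerator sine = +0.52399; denominator sine = -0.90183.
Result = 0.2109·1.78·(+0.52399) / (0.4996·(-0.90183)) = -0.43658 rad/s; magnitude 0.43658 rad/s.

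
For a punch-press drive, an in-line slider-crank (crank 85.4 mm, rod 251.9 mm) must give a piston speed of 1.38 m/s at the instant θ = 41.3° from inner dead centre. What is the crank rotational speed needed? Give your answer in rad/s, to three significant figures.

19.4

For an in-line slider-crank, |v_piston| = rω|sinθ|·[1 + r cosθ/√(L² − r² sin²θ)].
With r = 0.0854 m, L = 0.2519 m, θ = 41.3°: the bracketed kinematic factor |dx/dθ| = 0.071093 m.
ω = v/|dx/dθ| = 1.38/0.071093 = 19.411 rad/s.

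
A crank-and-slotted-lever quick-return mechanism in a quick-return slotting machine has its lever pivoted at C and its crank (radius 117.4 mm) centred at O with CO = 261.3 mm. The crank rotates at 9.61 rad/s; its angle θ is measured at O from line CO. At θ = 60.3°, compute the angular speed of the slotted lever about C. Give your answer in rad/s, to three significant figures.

ω = 9.61 rad/s
Crank pin A relative to C: A = (d + r cosθ, r sinθ); lever angle φ = atan2(r sinθ, d + r cosθ).
Differentiating tanφ: φ̇ = rω(d cosθ + r)/(d² + r² + 2dr cosθ).
d² + r² + 2dr cosθ = |CA|² = 0.112458 m²;  d cosθ + r = +0.24686 m.
|ω_lever| = |0.1174·9.61·+0.24686| / 0.112458 = 2.4766 rad/s.

2.48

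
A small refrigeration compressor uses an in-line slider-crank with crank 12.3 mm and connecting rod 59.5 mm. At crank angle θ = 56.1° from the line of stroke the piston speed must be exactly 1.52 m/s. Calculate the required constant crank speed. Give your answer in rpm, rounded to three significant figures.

For an in-line slider-crank, |v_piston| = rω|sinθ|·[1 + r cosθ/√(L² − r² sin²θ)].
With r = 0.0123 m, L = 0.0595 m, θ = 56.1°: the bracketed kinematic factor |dx/dθ| = 0.011404 m.
ω = v/|dx/dθ| = 1.52/0.011404 = 133.29 rad/s.
N = 60ω/(2π) = 1272.8 rpm.

1270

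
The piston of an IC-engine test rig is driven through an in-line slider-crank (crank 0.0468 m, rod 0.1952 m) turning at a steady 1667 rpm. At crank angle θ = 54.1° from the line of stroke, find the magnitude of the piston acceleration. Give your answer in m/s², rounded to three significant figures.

732

ω = 2π·1667/60 = 174.6 rad/s
x(θ) = r cosθ + √(L² − r² sin²θ); with ω constant, a = ω²·d²x/dθ².
d²x/dθ² = −r cosθ − r²(cos2θ)/√u − r⁴ sin²2θ/(4u^{3/2}),  u = L² − r² sin²θ = 0.0366659 m².
Substituting r = 0.0468 m, L = 0.1952 m, θ = 54.1°: d²x/dθ² = -0.024024 m.
a = ω²·d²x/dθ² = (174.6)²·(-0.024024) = -732.1 m/s²;  |a| = 732.1 m/s².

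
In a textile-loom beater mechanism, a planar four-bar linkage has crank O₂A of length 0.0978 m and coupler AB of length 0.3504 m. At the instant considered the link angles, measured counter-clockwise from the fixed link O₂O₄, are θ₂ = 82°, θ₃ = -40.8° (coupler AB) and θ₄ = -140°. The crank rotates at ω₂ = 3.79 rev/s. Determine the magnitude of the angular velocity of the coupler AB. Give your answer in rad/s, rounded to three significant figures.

4.51

ω₂ = 23.81 rad/s (from 3.79 rev/s).
Differentiating the loop-closure r₂e^{iθ₂}+r₃e^{iθ₃}=r₁+r₄e^{iθ₄} gives r₂ω₂e^{iθ₂}+r₃ω₃e^{iθ₃}=r₄ω₄e^{iθ₄}.
Eliminating the other unknown: ω₃ = r₂ω₂ sin(θ₄−θ₂) / [r₃ sin(θ₃−θ₄)].
Numerator sine = +0.66913; denominator sine = +0.98714.
Result = 0.0978·23.81·(+0.66913) / (0.3504·(+0.98714)) = +4.5053 rad/s; magnitude 4.5053 rad/s.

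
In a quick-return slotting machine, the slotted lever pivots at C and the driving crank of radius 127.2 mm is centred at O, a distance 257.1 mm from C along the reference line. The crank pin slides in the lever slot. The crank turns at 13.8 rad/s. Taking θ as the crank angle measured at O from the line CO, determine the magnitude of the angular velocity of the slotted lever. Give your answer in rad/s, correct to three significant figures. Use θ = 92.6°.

ω = 13.8 rad/s
Crank pin A relative to C: A = (d + r cosθ, r sinθ); lever angle φ = atan2(r sinθ, d + r cosθ).
Differentiating tanφ: φ̇ = rω(d cosθ + r)/(d² + r² + 2dr cosθ).
d² + r² + 2dr cosθ = |CA|² = 0.0793132 m²;  d cosθ + r = +0.11554 m.
|ω_lever| = |0.1272·13.8·+0.11554| / 0.0793132 = 2.5571 rad/s.

2.56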